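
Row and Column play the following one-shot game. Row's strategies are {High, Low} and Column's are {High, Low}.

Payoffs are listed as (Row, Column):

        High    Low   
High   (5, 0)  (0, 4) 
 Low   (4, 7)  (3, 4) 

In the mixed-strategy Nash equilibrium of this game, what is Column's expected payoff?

First find p, the probability Row plays High, from Column's indifference between High and Low: 7(1−p) = 4p + 4(1−p), giving p = 3/7.
Since Column is indifferent in equilibrium, Column's expected payoff equals the payoff from either column against (3/7, 4/7). Using High: 7(4/7) = 4.

4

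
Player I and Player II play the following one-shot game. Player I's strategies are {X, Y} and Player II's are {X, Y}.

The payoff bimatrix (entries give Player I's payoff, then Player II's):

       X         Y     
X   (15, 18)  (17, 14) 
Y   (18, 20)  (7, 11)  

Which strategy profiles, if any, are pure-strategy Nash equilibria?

(X, X): Player I prefers Y (18 > 15) — not an equilibrium.
(X, Y): Player II prefers X (18 > 14) — not an equilibrium.
(Y, X): Player I gets 18 ≥ 15 from X, and Player II gets 20 ≥ 11 from Y — Nash equilibrium.
(Y, Y): Player I prefers X (17 > 7); Player II prefers X (20 > 11) — not an equilibrium.

(Y, X)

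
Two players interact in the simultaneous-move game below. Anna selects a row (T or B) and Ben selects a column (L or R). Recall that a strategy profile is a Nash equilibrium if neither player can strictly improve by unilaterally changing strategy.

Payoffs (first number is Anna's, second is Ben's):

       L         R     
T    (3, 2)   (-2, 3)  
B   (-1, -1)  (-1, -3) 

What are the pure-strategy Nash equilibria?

(T, L): Ben prefers R (3 > 2) — not an equilibrium.
(T, R): Anna prefers B (-1 > -2) — not an equilibrium.
(B, L): Anna prefers T (3 > -1) — not an equilibrium.
(B, R): Ben prefers L (-1 > -3) — not an equilibrium.

none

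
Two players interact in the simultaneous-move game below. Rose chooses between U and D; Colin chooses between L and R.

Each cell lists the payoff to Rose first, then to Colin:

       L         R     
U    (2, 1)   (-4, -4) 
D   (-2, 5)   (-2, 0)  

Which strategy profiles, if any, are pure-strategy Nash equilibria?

(U, L): Rose gets 2 ≥ -2 from D, and Colin gets 1 ≥ -4 from R — Nash equilibrium.
(U, R): Rose prefers D (-2 > -4); Colin prefers L (1 > -4) — not an equilibrium.
(D, L): Rose prefers U (2 > -2) — not an equilibrium.
(D, R): Colin prefers L (5 > 0) — not an equilibrium.

(U, L)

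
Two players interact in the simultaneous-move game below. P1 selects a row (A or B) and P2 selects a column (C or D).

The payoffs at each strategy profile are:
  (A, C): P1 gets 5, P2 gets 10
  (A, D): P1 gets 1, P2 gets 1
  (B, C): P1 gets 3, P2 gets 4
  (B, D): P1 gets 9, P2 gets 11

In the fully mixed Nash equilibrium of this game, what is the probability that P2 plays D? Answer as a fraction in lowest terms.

1/5

Let c be the probability that P2 plays C. In a completely mixed equilibrium, P1 must be indifferent between A and B.
P1's expected payoff from A is 5c + (1−c); from B it is 3c + 9(1−c).
Setting these equal: 4c + 1 = −6c + 9, so c = 4/5.
Therefore P2 plays D with probability 1 − 4/5 = 1/5.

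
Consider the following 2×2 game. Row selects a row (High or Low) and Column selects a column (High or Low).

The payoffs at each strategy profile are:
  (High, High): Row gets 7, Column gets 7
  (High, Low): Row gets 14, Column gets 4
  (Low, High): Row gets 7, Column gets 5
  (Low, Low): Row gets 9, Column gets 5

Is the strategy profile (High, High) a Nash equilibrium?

At (High, High), Row earns 7; switching to Low would give 7, so Row has no profitable deviation.
Column earns 7; switching to Low would give 4, so Column has no profitable deviation.
Neither player can gain by a unilateral deviation, so this profile is a Nash equilibrium.

Yes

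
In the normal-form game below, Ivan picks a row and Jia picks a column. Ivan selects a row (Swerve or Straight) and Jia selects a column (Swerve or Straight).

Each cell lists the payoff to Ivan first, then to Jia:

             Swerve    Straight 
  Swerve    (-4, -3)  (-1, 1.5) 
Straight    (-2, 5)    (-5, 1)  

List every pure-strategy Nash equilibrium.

(Swerve, Swerve): Ivan prefers Straight (-2 > -4); Jia prefers Straight (1.5 > -3) — not an equilibrium.
(Swerve, Straight): Ivan gets -1 ≥ -5 from Straight, and Jia gets 1.5 ≥ -3 from Swerve — Nash equilibrium.
(Straight, Swerve): Ivan gets -2 ≥ -4 from Swerve, and Jia gets 5 ≥ 1 from Straight — Nash equilibrium.
(Straight, Straight): Ivan prefers Swerve (-1 > -5); Jia prefers Swerve (5 > 1) — not an equilibrium.

(Swerve, Straight) and (Straight, Swerve)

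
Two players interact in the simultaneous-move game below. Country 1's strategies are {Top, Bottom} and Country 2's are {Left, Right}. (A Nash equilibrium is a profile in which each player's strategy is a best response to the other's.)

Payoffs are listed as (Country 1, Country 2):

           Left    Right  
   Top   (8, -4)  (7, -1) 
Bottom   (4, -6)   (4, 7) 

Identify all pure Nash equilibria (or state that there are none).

(Top, Right)

(Top, Left): Country 2 prefers Right (-1 > -4) — not an equilibrium.
(Top, Right): Country 1 gets 7 ≥ 4 from Bottom, and Country 2 gets -1 ≥ -4 from Left — Nash equilibrium.
(Bottom, Left): Country 1 prefers Top (8 > 4); Country 2 prefers Right (7 > -6) — not an equilibrium.
(Bottom, Right): Country 1 prefers Top (7 > 4) — not an equilibrium.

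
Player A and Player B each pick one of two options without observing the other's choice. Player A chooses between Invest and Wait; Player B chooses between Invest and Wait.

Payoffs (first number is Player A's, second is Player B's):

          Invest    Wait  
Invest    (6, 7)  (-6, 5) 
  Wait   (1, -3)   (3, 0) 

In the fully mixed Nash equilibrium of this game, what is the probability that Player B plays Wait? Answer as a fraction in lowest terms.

Let y be the probability that Player B plays Invest. In a completely mixed equilibrium, Player A must be indifferent between Invest and Wait.
Player A's expected payoff from Invest is 6y − 6(1−y); from Wait it is y + 3(1−y).
Setting these equal: 12y − 6 = −2y + 3, so y = 9/14.
Therefore Player B plays Wait with probability 1 − 9/14 = 5/14.

5/14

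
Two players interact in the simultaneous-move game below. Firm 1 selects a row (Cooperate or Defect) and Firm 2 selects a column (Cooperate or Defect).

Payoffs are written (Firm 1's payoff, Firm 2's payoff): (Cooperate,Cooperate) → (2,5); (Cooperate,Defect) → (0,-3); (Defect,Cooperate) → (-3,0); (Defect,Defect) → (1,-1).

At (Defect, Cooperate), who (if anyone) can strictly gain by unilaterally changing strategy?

Firm 1 at (Defect, Cooperate) earns -3; deviating to Cooperate yields 2 — a strict improvement.
Firm 2 earns 0; deviating to Defect yields -1 — not better.
Only Firm 1 has a strictly profitable deviation.

Firm 1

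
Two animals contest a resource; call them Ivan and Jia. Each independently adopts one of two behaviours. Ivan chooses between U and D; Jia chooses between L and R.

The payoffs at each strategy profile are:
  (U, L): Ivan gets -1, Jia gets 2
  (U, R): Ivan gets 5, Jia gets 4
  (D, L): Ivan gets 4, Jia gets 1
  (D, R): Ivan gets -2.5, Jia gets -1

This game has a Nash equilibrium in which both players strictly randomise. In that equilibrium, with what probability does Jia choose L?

3/5

Let q be the probability that Jia plays L. In a completely mixed equilibrium, Ivan must be indifferent between U and D.
Ivan's expected payoff from U is −q + 5(1−q); from D it is 4q − 2.5(1−q).
Setting these equal: −6q + 5 = 6.5q − 2.5, so q = 3/5.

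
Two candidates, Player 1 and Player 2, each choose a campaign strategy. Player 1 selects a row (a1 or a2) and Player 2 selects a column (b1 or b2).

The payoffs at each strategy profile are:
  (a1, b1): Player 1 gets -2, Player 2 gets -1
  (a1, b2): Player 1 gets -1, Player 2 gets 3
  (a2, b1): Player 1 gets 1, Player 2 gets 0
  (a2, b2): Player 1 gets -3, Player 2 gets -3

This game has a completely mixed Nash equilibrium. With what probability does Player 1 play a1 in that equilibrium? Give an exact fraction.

3/7

Let r be the probability that Player 1 plays a1. In a completely mixed equilibrium, Player 2 must be indifferent between b1 and b2.
Player 2's expected payoff from b1 is −r; from b2 it is 3r − 3(1−r).
Setting these equal: −r = 6r − 3, so r = 3/7.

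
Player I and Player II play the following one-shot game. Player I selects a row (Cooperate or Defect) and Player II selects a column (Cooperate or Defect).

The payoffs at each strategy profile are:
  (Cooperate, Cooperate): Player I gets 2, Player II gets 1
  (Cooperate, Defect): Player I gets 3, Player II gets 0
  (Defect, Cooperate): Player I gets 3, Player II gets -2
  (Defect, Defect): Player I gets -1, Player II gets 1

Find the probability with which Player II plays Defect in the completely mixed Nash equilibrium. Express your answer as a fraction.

1/5

Let y be the probability that Player II plays Cooperate. In a completely mixed equilibrium, Player I must be indifferent between Cooperate and Defect.
Player I's expected payoff from Cooperate is 2y + 3(1−y); from Defect it is 3y − (1−y).
Setting these equal: −y + 3 = 4y − 1, so y = 4/5.
Therefore Player II plays Defect with probability 1 − 4/5 = 1/5.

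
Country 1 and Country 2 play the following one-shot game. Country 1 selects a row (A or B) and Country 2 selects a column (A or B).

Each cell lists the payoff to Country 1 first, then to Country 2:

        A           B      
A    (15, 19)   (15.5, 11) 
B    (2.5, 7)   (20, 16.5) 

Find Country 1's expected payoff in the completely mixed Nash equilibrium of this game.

First find y, the probability Country 2 plays A, from Country 1's indifference between A and B: 15y + 15.5(1−y) = 2.5y + 20(1−y), giving y = 9/34.
Since Country 1 is indifferent in equilibrium, Country 1's expected payoff equals the payoff from either row against (9/34, 25/34). Using A: 15(9/34) + 15.5(25/34) = 1045/68.

1045/68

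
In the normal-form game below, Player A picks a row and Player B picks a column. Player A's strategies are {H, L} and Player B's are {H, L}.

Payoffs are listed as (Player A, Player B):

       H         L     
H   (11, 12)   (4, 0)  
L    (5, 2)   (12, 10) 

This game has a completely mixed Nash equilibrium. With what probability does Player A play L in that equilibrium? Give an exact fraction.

3/5

Let r be the probability that Player A plays H. In a completely mixed equilibrium, Player B must be indifferent between H and L.
Player B's expected payoff from H is 12r + 2(1−r); from L it is 10(1−r).
Setting these equal: 10r + 2 = −10r + 10, so r = 2/5.
Therefore Player A plays L with probability 1 − 2/5 = 3/5.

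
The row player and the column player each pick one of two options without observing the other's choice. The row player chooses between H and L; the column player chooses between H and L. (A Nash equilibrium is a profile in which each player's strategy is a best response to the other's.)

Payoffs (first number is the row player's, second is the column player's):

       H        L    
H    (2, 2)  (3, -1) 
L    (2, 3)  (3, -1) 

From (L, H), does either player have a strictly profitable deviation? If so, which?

The row player at (L, H) earns 2; deviating to H yields 2 — not better.
The column player earns 3; deviating to L yields -1 — not better.
Neither player can strictly improve; the profile is a Nash equilibrium.

Neither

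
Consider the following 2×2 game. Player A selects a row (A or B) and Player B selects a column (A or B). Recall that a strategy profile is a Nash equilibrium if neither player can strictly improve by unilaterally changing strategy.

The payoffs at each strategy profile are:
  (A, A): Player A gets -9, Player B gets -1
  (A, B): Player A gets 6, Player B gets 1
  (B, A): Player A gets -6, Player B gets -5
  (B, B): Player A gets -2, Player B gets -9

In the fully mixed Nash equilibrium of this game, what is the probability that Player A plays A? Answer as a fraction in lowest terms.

2/3

Let r be the probability that Player A plays A. In a completely mixed equilibrium, Player B must be indifferent between A and B.
Player B's expected payoff from A is −r − 5(1−r); from B it is r − 9(1−r).
Setting these equal: 4r − 5 = 10r − 9, so r = 2/3.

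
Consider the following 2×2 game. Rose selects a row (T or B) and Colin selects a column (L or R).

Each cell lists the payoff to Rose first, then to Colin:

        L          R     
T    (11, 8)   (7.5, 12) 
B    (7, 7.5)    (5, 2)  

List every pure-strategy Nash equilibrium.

(T, R)

(T, L): Colin prefers R (12 > 8) — not an equilibrium.
(T, R): Rose gets 7.5 ≥ 5 from B, and Colin gets 12 ≥ 8 from L — Nash equilibrium.
(B, L): Rose prefers T (11 > 7) — not an equilibrium.
(B, R): Rose prefers T (7.5 > 5); Colin prefers L (7.5 > 2) — not an equilibrium.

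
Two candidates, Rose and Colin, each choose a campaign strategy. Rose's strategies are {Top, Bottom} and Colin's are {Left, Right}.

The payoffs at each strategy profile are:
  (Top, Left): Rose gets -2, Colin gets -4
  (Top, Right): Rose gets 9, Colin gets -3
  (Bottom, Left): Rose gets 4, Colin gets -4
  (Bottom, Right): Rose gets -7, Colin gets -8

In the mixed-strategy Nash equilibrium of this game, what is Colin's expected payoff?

First find x, the probability Rose plays Top, from Colin's indifference between Left and Right: −4x − 4(1−x) = −3x − 8(1−x), giving x = 4/5.
Since Colin is indifferent in equilibrium, Colin's expected payoff equals the payoff from either column against (4/5, 1/5). Using Left: −4(4/5) − 4(1/5) = -4.

-4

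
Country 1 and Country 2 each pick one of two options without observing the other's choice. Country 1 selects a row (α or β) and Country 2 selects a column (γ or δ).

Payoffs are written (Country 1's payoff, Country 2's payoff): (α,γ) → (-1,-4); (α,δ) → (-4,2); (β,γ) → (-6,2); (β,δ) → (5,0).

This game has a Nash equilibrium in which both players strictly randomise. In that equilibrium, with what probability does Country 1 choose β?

Let r be the probability that Country 1 plays α. In a completely mixed equilibrium, Country 2 must be indifferent between γ and δ.
Country 2's expected payoff from γ is −4r + 2(1−r); from δ it is 2r.
Setting these equal: −6r + 2 = 2r, so r = 1/4.
Therefore Country 1 plays β with probability 1 − 1/4 = 3/4.

3/4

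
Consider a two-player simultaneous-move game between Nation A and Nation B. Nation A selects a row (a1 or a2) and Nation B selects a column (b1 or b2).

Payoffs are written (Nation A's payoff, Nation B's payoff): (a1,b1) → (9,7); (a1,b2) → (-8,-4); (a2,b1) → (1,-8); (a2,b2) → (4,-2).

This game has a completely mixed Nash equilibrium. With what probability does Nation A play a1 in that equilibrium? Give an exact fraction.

6/17

Let p be the probability that Nation A plays a1. In a completely mixed equilibrium, Nation B must be indifferent between b1 and b2.
Nation B's expected payoff from b1 is 7p − 8(1−p); from b2 it is −4p − 2(1−p).
Setting these equal: 15p − 8 = −2p − 2, so p = 6/17.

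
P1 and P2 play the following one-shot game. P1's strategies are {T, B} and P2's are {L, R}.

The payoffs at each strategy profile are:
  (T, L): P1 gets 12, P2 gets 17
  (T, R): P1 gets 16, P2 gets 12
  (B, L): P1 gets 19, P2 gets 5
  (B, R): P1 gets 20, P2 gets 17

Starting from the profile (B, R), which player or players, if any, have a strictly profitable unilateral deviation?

P1 at (B, R) earns 20; deviating to T yields 16 — not better.
P2 earns 17; deviating to L yields 5 — not better.
Neither player can strictly improve; the profile is a Nash equilibrium.

Neither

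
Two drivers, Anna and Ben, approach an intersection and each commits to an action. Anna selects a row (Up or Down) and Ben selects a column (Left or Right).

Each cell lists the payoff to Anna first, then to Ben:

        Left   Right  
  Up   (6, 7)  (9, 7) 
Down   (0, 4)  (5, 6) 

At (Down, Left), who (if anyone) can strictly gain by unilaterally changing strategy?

Anna at (Down, Left) earns 0; deviating to Up yields 6 — a strict improvement.
Ben earns 4; deviating to Right yields 6 — a strict improvement.
Both Anna and Ben have strictly profitable deviations.

Both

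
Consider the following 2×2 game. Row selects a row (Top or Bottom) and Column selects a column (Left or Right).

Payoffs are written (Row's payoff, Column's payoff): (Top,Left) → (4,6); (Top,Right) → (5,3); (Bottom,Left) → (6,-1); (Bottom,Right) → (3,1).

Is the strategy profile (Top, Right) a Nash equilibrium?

No

At (Top, Right), Row earns 5; switching to Bottom would give 3, so Row has no profitable deviation.
Column earns 3; switching to Left would give 6, so Column would deviate.
Since at least one player can profitably deviate, this is not a Nash equilibrium.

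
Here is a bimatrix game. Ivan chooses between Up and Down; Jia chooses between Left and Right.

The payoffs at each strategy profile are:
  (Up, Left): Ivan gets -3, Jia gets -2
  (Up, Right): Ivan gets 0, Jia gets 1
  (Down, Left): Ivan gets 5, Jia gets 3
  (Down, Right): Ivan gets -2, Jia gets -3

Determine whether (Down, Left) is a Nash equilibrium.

Yes

At (Down, Left), Ivan earns 5; switching to Up would give -3, so Ivan has no profitable deviation.
Jia earns 3; switching to Right would give -3, so Jia has no profitable deviation.
Neither player can gain by a unilateral deviation, so this profile is a Nash equilibrium.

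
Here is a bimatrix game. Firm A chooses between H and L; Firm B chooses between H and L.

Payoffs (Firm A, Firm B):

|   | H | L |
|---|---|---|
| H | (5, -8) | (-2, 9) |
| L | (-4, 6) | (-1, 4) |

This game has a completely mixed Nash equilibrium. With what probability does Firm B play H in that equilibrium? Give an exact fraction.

Let q be the probability that Firm B plays H. In a completely mixed equilibrium, Firm A must be indifferent between H and L.
Firm A's expected payoff from H is 5q − 2(1−q); from L it is −4q − (1−q).
Setting these equal: 7q − 2 = −3q − 1, so q = 1/10.

1/10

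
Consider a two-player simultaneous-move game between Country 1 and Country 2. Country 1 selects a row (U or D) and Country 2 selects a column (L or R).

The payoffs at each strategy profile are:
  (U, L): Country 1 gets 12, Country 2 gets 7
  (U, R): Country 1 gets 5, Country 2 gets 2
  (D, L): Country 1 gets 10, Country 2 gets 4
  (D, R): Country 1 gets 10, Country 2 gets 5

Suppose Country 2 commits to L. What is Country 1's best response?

Against L, Country 1 earns 12 from U and 10 from D.
So U is the best response.

U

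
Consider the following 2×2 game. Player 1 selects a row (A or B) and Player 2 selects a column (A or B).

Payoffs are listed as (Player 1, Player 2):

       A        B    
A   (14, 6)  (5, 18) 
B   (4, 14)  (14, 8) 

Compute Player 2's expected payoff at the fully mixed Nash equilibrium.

34/3

First find p, the probability Player 1 plays A, from Player 2's indifference between A and B: 6p + 14(1−p) = 18p + 8(1−p), giving p = 1/3.
Since Player 2 is indifferent in equilibrium, Player 2's expected payoff equals the payoff from either column against (1/3, 2/3). Using A: 6(1/3) + 14(2/3) = 34/3.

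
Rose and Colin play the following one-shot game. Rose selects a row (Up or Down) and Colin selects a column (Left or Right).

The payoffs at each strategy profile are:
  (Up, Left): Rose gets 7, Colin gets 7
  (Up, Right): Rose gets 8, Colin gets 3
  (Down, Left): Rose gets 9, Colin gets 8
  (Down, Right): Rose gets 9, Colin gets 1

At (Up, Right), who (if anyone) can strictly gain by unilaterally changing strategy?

Rose at (Up, Right) earns 8; deviating to Down yields 9 — a strict improvement.
Colin earns 3; deviating to Left yields 7 — a strict improvement.
Both Rose and Colin have strictly profitable deviations.

Both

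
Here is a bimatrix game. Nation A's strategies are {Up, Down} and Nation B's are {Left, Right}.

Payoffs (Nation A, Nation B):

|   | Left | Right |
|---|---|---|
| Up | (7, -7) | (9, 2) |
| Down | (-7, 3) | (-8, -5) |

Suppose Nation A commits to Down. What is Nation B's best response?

Left

Against Down, Nation B earns 3 from Left and -5 from Right.
So Left is the best response.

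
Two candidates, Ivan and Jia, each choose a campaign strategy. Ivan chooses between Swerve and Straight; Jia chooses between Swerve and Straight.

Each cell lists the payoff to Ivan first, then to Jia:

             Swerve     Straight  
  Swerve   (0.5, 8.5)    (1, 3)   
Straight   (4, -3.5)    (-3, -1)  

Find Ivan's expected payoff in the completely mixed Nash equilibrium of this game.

First find q, the probability Jia plays Swerve, from Ivan's indifference between Swerve and Straight: 0.5q + (1−q) = 4q − 3(1−q), giving q = 8/15.
Since Ivan is indifferent in equilibrium, Ivan's expected payoff equals the payoff from either row against (8/15, 7/15). Using Swerve: 0.5(8/15) + (7/15) = 11/15.

11/15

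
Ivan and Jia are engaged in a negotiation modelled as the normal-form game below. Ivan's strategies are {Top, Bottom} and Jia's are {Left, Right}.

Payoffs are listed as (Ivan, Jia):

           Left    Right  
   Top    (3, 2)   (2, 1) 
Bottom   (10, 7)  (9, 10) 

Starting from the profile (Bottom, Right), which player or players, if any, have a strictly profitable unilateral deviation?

Neither

Ivan at (Bottom, Right) earns 9; deviating to Top yields 2 — not better.
Jia earns 10; deviating to Left yields 7 — not better.
Neither player can strictly improve; the profile is a Nash equilibrium.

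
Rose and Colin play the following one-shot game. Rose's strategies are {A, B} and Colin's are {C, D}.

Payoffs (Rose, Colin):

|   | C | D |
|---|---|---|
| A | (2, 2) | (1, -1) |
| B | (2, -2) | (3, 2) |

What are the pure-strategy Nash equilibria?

(A, C): Rose gets 2 ≥ 2 from B, and Colin gets 2 ≥ -1 from D — Nash equilibrium.
(A, D): Rose prefers B (3 > 1); Colin prefers C (2 > -1) — not an equilibrium.
(B, C): Colin prefers D (2 > -2) — not an equilibrium.
(B, D): Rose gets 3 ≥ 1 from A, and Colin gets 2 ≥ -2 from C — Nash equilibrium.

(A, C) and (B, D)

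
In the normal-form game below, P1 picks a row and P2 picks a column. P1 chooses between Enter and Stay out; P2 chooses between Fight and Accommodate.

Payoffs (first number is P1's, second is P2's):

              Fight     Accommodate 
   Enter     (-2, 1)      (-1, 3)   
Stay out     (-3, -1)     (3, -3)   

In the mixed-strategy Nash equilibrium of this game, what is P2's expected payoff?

0

First find p, the probability P1 plays Enter, from P2's indifference between Fight and Accommodate: p − (1−p) = 3p − 3(1−p), giving p = 1/2.
Since P2 is indifferent in equilibrium, P2's expected payoff equals the payoff from either column against (1/2, 1/2). Using Fight: (1/2) − (1/2) = 0.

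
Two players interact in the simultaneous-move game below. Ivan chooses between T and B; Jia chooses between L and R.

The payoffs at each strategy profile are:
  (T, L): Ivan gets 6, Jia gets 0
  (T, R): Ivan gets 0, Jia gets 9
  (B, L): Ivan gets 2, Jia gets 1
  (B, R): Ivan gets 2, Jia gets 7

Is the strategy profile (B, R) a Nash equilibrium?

At (B, R), Ivan earns 2; switching to T would give 0, so Ivan has no profitable deviation.
Jia earns 7; switching to L would give 1, so Jia has no profitable deviation.
Neither player can gain by a unilateral deviation, so this profile is a Nash equilibrium.

Yes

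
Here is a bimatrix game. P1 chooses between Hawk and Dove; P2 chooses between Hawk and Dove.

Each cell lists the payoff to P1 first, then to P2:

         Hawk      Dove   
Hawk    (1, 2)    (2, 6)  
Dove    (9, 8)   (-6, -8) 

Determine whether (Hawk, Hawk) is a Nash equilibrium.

No

At (Hawk, Hawk), P1 earns 1; switching to Dove would give 9, so P1 would deviate.
P2 earns 2; switching to Dove would give 6, so P2 would deviate.
Since at least one player can profitably deviate, this is not a Nash equilibrium.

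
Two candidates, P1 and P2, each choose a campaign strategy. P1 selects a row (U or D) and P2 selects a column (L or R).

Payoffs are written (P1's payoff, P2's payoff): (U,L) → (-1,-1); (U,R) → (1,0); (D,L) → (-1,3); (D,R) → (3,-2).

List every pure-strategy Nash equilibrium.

(D, L)

(U, L): P2 prefers R (0 > -1) — not an equilibrium.
(U, R): P1 prefers D (3 > 1) — not an equilibrium.
(D, L): P1 gets -1 ≥ -1 from U, and P2 gets 3 ≥ -2 from R — Nash equilibrium.
(D, R): P2 prefers L (3 > -2) — not an equilibrium.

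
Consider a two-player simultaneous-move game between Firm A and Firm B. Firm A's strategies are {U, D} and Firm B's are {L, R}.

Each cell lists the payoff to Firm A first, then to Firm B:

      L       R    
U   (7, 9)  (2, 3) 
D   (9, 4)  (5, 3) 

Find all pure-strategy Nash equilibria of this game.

(D, L)

(U, L): Firm A prefers D (9 > 7) — not an equilibrium.
(U, R): Firm A prefers D (5 > 2); Firm B prefers L (9 > 3) — not an equilibrium.
(D, L): Firm A gets 9 ≥ 7 from U, and Firm B gets 4 ≥ 3 from R — Nash equilibrium.
(D, R): Firm B prefers L (4 > 3) — not an equilibrium.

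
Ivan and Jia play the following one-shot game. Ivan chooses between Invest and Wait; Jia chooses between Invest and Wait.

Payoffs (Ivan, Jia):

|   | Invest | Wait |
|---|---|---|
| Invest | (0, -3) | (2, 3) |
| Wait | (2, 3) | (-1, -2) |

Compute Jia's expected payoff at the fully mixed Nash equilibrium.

3/11

First find p, the probability Ivan plays Invest, from Jia's indifference between Invest and Wait: −3p + 3(1−p) = 3p − 2(1−p), giving p = 5/11.
Since Jia is indifferent in equilibrium, Jia's expected payoff equals the payoff from either column against (5/11, 6/11). Using Invest: −3(5/11) + 3(6/11) = 3/11.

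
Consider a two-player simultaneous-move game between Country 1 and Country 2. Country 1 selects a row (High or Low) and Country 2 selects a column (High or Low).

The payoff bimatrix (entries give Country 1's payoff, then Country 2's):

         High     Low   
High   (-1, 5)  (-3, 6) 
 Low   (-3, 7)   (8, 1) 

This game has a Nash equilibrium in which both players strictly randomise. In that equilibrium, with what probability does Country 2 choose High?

Let q be the probability that Country 2 plays High. In a completely mixed equilibrium, Country 1 must be indifferent between High and Low.
Country 1's expected payoff from High is −q − 3(1−q); from Low it is −3q + 8(1−q).
Setting these equal: 2q − 3 = −11q + 8, so q = 11/13.

11/13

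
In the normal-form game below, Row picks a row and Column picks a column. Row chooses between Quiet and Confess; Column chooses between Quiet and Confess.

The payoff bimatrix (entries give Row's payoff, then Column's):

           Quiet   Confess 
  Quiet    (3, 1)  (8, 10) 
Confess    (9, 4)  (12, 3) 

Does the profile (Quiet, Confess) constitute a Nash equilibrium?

No

At (Quiet, Confess), Row earns 8; switching to Confess would give 12, so Row would deviate.
Column earns 10; switching to Quiet would give 1, so Column has no profitable deviation.
Since at least one player can profitably deviate, this is not a Nash equilibrium.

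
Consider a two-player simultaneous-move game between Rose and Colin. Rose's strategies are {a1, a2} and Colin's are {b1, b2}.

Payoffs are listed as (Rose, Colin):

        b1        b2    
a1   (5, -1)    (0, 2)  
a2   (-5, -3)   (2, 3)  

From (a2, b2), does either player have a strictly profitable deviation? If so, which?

Neither

Rose at (a2, b2) earns 2; deviating to a1 yields 0 — not better.
Colin earns 3; deviating to b1 yields -3 — not better.
Neither player can strictly improve; the profile is a Nash equilibrium.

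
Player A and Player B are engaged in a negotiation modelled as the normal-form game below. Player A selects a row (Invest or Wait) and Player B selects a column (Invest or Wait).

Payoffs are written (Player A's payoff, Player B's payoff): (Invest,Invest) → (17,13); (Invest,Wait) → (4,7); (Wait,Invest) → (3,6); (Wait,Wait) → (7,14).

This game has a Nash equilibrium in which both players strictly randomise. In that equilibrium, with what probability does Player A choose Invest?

4/7

Let x be the probability that Player A plays Invest. In a completely mixed equilibrium, Player B must be indifferent between Invest and Wait.
Player B's expected payoff from Invest is 13x + 6(1−x); from Wait it is 7x + 14(1−x).
Setting these equal: 7x + 6 = −7x + 14, so x = 4/7.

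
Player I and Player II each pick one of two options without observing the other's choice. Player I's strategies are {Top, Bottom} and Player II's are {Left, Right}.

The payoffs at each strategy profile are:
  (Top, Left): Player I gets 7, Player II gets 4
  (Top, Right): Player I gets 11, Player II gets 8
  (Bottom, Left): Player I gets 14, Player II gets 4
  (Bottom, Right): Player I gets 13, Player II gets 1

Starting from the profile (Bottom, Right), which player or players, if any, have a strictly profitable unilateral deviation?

Player I at (Bottom, Right) earns 13; deviating to Top yields 11 — not better.
Player II earns 1; deviating to Left yields 4 — a strict improvement.
Only Player II has a strictly profitable deviation.

Player II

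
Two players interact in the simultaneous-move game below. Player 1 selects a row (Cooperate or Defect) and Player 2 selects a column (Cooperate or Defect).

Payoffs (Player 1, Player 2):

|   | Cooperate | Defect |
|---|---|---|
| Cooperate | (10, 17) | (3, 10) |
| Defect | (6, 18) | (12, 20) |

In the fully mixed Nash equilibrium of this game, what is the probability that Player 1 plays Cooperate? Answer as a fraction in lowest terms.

2/9

Let x be the probability that Player 1 plays Cooperate. In a completely mixed equilibrium, Player 2 must be indifferent between Cooperate and Defect.
Player 2's expected payoff from Cooperate is 17x + 18(1−x); from Defect it is 10x + 20(1−x).
Setting these equal: −x + 18 = −10x + 20, so x = 2/9.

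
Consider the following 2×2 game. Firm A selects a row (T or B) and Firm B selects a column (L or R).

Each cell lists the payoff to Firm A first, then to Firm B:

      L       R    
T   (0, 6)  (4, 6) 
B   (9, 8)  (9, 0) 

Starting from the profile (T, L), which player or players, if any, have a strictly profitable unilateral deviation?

Firm A at (T, L) earns 0; deviating to B yields 9 — a strict improvement.
Firm B earns 6; deviating to R yields 6 — not better.
Only Firm A has a strictly profitable deviation.

Firm A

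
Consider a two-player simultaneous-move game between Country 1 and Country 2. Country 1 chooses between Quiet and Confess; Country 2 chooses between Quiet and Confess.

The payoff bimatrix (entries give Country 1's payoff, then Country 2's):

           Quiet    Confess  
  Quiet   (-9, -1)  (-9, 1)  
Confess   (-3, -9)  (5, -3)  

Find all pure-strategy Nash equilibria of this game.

(Quiet, Quiet): Country 1 prefers Confess (-3 > -9); Country 2 prefers Confess (1 > -1) — not an equilibrium.
(Quiet, Confess): Country 1 prefers Confess (5 > -9) — not an equilibrium.
(Confess, Quiet): Country 2 prefers Confess (-3 > -9) — not an equilibrium.
(Confess, Confess): Country 1 gets 5 ≥ -9 from Quiet, and Country 2 gets -3 ≥ -9 from Quiet — Nash equilibrium.

(Confess, Confess)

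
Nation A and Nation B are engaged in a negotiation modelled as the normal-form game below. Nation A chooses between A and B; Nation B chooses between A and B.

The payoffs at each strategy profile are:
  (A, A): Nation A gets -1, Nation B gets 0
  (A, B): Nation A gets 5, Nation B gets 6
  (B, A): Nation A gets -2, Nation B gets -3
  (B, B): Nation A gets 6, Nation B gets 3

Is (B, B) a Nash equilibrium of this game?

At (B, B), Nation A earns 6; switching to A would give 5, so Nation A has no profitable deviation.
Nation B earns 3; switching to A would give -3, so Nation B has no profitable deviation.
Neither player can gain by a unilateral deviation, so this profile is a Nash equilibrium.

Yes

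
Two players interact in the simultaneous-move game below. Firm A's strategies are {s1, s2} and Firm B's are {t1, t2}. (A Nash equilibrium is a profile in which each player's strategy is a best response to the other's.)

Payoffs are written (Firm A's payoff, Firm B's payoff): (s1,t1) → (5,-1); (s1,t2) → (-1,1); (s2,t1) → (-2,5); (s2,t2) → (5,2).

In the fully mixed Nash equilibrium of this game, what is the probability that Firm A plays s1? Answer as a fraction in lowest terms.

3/5

Let r be the probability that Firm A plays s1. In a completely mixed equilibrium, Firm B must be indifferent between t1 and t2.
Firm B's expected payoff from t1 is −r + 5(1−r); from t2 it is r + 2(1−r).
Setting these equal: −6r + 5 = −r + 2, so r = 3/5.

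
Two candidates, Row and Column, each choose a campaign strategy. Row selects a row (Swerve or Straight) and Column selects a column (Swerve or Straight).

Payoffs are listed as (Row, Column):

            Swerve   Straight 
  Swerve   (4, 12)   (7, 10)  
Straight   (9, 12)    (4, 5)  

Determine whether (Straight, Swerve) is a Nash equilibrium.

At (Straight, Swerve), Row earns 9; switching to Swerve would give 4, so Row has no profitable deviation.
Column earns 12; switching to Straight would give 5, so Column has no profitable deviation.
Neither player can gain by a unilateral deviation, so this profile is a Nash equilibrium.

Yes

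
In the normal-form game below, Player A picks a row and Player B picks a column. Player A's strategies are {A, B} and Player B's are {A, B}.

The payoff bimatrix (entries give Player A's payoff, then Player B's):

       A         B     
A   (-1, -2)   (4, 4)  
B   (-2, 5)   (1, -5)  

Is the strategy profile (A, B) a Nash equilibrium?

Yes

At (A, B), Player A earns 4; switching to B would give 1, so Player A has no profitable deviation.
Player B earns 4; switching to A would give -2, so Player B has no profitable deviation.
Neither player can gain by a unilateral deviation, so this profile is a Nash equilibrium.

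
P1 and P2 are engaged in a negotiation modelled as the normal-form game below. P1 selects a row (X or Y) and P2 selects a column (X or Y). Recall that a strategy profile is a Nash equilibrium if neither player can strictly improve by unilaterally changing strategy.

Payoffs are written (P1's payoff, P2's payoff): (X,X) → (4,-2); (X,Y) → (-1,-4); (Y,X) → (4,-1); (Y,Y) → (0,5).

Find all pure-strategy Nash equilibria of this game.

(X, X): P1 gets 4 ≥ 4 from Y, and P2 gets -2 ≥ -4 from Y — Nash equilibrium.
(X, Y): P1 prefers Y (0 > -1); P2 prefers X (-2 > -4) — not an equilibrium.
(Y, X): P2 prefers Y (5 > -1) — not an equilibrium.
(Y, Y): P1 gets 0 ≥ -1 from X, and P2 gets 5 ≥ -1 from X — Nash equilibrium.

(X, X) and (Y, Y)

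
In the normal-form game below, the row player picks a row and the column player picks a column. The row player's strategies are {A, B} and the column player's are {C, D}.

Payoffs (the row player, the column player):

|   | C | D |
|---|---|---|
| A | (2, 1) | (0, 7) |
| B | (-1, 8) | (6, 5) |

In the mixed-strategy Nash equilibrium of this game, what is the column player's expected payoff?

17/3

First find x, the probability the row player plays A, from the column player's indifference between C and D: x + 8(1−x) = 7x + 5(1−x), giving x = 1/3.
Since the column player is indifferent in equilibrium, the column player's expected payoff equals the payoff from either column against (1/3, 2/3). Using C: (1/3) + 8(2/3) = 17/3.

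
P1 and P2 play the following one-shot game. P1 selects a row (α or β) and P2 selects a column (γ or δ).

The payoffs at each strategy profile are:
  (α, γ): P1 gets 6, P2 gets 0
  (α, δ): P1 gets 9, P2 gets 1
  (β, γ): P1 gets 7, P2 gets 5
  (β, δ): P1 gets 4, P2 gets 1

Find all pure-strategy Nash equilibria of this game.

(α, δ) and (β, γ)

(α, γ): P1 prefers β (7 > 6); P2 prefers δ (1 > 0) — not an equilibrium.
(α, δ): P1 gets 9 ≥ 4 from β, and P2 gets 1 ≥ 0 from γ — Nash equilibrium.
(β, γ): P1 gets 7 ≥ 6 from α, and P2 gets 5 ≥ 1 from δ — Nash equilibrium.
(β, δ): P1 prefers α (9 > 4); P2 prefers γ (5 > 1) — not an equilibrium.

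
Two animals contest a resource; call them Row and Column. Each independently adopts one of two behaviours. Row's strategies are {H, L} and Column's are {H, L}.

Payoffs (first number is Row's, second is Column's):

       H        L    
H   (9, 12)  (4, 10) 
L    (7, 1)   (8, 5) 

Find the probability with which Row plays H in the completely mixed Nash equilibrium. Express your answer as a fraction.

Let p be the probability that Row plays H. In a completely mixed equilibrium, Column must be indifferent between H and L.
Column's expected payoff from H is 12p + (1−p); from L it is 10p + 5(1−p).
Setting these equal: 11p + 1 = 5p + 5, so p = 2/3.

2/3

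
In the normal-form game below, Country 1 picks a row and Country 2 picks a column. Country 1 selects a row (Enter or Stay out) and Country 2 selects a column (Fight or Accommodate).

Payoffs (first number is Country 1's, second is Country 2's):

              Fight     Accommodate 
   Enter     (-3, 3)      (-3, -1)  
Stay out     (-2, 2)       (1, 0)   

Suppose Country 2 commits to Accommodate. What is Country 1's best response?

Against Accommodate, Country 1 earns -3 from Enter and 1 from Stay out.
So Stay out is the best response.

Stay out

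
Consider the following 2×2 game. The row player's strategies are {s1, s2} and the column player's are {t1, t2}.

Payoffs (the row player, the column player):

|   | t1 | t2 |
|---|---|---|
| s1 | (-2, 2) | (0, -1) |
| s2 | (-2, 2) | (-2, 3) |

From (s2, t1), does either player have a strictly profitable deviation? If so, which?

The row player at (s2, t1) earns -2; deviating to s1 yields -2 — not better.
The column player earns 2; deviating to t2 yields 3 — a strict improvement.
Only the column player has a strictly profitable deviation.

The column player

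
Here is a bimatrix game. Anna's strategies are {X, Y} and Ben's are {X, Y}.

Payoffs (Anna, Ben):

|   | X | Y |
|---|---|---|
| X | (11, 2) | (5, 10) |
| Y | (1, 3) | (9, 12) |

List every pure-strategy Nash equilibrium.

(X, X): Ben prefers Y (10 > 2) — not an equilibrium.
(X, Y): Anna prefers Y (9 > 5) — not an equilibrium.
(Y, X): Anna prefers X (11 > 1); Ben prefers Y (12 > 3) — not an equilibrium.
(Y, Y): Anna gets 9 ≥ 5 from X, and Ben gets 12 ≥ 3 from X — Nash equilibrium.

(Y, Y)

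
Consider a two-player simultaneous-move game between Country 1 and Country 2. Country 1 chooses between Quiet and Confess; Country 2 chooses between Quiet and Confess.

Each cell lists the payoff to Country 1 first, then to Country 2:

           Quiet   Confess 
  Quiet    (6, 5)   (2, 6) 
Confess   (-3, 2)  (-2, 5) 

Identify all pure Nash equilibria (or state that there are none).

(Quiet, Confess)

(Quiet, Quiet): Country 2 prefers Confess (6 > 5) — not an equilibrium.
(Quiet, Confess): Country 1 gets 2 ≥ -2 from Confess, and Country 2 gets 6 ≥ 5 from Quiet — Nash equilibrium.
(Confess, Quiet): Country 1 prefers Quiet (6 > -3); Country 2 prefers Confess (5 > 2) — not an equilibrium.
(Confess, Confess): Country 1 prefers Quiet (2 > -2) — not an equilibrium.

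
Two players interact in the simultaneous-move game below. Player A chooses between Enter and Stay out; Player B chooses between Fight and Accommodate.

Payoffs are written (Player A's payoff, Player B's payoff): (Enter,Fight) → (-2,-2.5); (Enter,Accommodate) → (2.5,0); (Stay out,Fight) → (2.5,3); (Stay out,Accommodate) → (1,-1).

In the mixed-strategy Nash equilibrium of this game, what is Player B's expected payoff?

First find x, the probability Player A plays Enter, from Player B's indifference between Fight and Accommodate: −2.5x + 3(1−x) = −(1−x), giving x = 8/13.
Since Player B is indifferent in equilibrium, Player B's expected payoff equals the payoff from either column against (8/13, 5/13). Using Fight: −2.5(8/13) + 3(5/13) = -5/13.

-5/13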